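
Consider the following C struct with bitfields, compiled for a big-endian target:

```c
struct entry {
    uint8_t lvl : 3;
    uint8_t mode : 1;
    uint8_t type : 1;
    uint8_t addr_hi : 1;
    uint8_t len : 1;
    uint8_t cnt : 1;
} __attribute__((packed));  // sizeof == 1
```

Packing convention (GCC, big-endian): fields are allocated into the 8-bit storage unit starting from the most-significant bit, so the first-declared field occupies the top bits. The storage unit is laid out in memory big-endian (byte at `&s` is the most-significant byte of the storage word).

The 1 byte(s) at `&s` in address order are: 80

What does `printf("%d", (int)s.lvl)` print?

4

[0]=0x80 (big-endian) → word 0x80
lvl:3 @ bit 5 → (0x80>>5)&0x7 = 0x4  ←
mode:1 @ bit 4 → (0x80>>4)&0x1 = 0x0
type:1 @ bit 3 → (0x80>>3)&0x1 = 0x0
addr_hi:1 @ bit 2 → (0x80>>2)&0x1 = 0x0
len:1 @ bit 1 → (0x80>>1)&0x1 = 0x0
cnt:1 @ bit 0 → (0x80>>0)&0x1 = 0x0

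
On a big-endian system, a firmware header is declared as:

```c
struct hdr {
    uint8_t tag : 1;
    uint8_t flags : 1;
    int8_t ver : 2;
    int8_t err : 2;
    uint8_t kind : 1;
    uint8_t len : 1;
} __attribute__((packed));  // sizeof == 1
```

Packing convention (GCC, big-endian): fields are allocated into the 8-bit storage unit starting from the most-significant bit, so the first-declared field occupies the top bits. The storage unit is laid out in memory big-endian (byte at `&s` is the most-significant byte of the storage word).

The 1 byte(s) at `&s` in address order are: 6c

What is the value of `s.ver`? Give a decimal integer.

[0]=0x6c (big-endian) → word 0x6c
tag [7+:1] = (word>>7) & 0x1 = 0
flags [6+:1] = (word>>6) & 0x1 = 1
ver [4+:2] = (word>>4) & 0x3 = 2  ←
err [2+:2] = (word>>2) & 0x3 = 3
kind [1+:1] = (word>>1) & 0x1 = 0
len [0+:1] = (word>>0) & 0x1 = 0
ver signed 2b, MSB=1: 2 - 4 = -2

-2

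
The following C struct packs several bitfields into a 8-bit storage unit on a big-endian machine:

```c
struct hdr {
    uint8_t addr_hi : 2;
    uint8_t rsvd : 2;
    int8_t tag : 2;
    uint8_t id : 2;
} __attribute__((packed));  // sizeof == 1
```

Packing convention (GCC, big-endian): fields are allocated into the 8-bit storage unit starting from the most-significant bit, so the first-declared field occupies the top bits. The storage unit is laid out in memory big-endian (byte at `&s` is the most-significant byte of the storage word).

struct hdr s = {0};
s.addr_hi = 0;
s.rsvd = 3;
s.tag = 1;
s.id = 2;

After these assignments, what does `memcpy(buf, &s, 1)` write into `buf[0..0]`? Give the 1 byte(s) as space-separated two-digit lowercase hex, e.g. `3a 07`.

36

addr_hi (2b) val=0 bits=0x0 at bit 6: 0x00
rsvd (2b) val=3 bits=0x3 at bit 4: 0x30
tag (2b) val=1 bits=0x1 at bit 2: 0x34
id (2b) val=2 bits=0x2 at bit 0: 0x36
word = 0x36 → big-endian bytes:
  [0]=0x36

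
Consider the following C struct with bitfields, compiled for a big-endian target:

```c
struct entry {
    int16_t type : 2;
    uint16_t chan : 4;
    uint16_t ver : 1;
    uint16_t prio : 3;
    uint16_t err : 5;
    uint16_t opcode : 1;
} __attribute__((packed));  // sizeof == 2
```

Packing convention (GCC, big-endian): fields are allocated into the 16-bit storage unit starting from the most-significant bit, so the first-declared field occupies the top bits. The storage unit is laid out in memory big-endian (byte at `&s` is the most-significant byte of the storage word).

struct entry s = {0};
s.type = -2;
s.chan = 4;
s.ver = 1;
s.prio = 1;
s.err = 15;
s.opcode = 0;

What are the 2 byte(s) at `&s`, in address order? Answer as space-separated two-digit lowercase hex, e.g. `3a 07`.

92 5e

type (2b) val=-2 bits=0x2 at bit 14: 0x8000
chan (4b) val=4 bits=0x4 at bit 10: 0x9000
ver (1b) val=1 bits=0x1 at bit 9: 0x9200
prio (3b) val=1 bits=0x1 at bit 6: 0x9240
err (5b) val=15 bits=0xf at bit 1: 0x925e
opcode (1b) val=0 bits=0x0 at bit 0: 0x925e
word = 0x925e → big-endian bytes:
  [0]=0x92  [1]=0x5e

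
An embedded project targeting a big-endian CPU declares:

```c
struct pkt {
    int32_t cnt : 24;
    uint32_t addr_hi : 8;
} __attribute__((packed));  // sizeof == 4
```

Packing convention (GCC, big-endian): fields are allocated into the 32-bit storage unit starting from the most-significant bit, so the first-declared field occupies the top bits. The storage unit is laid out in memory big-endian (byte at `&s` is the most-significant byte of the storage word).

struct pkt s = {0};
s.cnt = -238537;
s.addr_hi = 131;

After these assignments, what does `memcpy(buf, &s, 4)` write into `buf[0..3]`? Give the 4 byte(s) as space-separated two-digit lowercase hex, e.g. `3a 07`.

[8+:24] cnt=-238537 & 0xffffff = 0xfc5c37; word=0xfc5c3700
[0+:8] addr_hi=131 & 0xff = 0x83; word=0xfc5c3783
word = 0xfc5c3783 → big-endian bytes:
  [0]=0xfc  [1]=0x5c  [2]=0x37  [3]=0x83

fc 5c 37 83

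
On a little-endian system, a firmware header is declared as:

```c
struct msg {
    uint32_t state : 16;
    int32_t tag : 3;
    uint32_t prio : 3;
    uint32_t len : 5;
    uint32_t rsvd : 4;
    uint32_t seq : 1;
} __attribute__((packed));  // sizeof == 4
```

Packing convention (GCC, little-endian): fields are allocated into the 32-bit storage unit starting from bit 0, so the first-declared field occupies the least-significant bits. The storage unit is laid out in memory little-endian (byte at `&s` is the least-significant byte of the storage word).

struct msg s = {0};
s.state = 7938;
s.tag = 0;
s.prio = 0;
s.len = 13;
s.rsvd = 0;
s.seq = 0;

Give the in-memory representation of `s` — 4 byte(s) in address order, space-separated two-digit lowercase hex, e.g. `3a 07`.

state:16 = 7938 → 0x1f02 << 0 → word 0x00001f02
tag:3 = 0 → 0x0 << 16 → word 0x00001f02
prio:3 = 0 → 0x0 << 19 → word 0x00001f02
len:5 = 13 → 0xd << 22 → word 0x03401f02
rsvd:4 = 0 → 0x0 << 27 → word 0x03401f02
seq:1 = 0 → 0x0 << 31 → word 0x03401f02
word = 0x03401f02 → little-endian bytes:
  [0]=0x02  [1]=0x1f  [2]=0x40  [3]=0x03

02 1f 40 03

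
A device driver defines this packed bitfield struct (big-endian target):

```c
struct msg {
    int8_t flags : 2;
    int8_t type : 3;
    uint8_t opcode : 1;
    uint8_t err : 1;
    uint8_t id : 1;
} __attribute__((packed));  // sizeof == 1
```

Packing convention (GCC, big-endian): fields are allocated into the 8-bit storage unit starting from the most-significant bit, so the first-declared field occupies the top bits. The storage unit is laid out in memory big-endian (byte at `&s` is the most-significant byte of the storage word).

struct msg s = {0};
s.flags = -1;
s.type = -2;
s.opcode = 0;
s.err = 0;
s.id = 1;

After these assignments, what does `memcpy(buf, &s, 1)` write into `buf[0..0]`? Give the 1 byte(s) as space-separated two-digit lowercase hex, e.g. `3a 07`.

flags (2b) val=-1 bits=0x3 at bit 6: 0xc0
type (3b) val=-2 bits=0x6 at bit 3: 0xf0
opcode (1b) val=0 bits=0x0 at bit 2: 0xf0
err (1b) val=0 bits=0x0 at bit 1: 0xf0
id (1b) val=1 bits=0x1 at bit 0: 0xf1
word = 0xf1 → big-endian bytes:
  [0]=0xf1

f1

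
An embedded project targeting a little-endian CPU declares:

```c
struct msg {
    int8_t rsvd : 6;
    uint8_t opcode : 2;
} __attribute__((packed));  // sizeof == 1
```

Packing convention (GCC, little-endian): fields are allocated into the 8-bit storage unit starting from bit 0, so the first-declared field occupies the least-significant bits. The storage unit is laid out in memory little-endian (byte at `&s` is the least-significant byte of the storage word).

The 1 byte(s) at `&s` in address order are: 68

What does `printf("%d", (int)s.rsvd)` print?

[0]=0x68 (little-endian) → word 0x68
rsvd [0+:6] = (word>>0) & 0x3f = 40  ←
opcode [6+:2] = (word>>6) & 0x3 = 1
rsvd signed 6b, MSB=1: 40 - 64 = -24

-24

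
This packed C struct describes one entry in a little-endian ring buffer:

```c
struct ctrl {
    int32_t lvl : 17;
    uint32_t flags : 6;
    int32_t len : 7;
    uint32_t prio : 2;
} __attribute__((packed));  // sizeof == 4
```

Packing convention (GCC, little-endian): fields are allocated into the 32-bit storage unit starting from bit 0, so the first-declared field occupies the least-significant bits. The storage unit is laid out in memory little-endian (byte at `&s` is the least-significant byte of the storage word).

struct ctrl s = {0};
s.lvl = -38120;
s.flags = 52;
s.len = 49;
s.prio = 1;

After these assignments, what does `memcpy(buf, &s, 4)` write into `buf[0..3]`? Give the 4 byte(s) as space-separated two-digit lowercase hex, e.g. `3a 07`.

18 6b e9 58

[0+:17] lvl=-38120 & 0x1ffff = 0x16b18; word=0x00016b18
[17+:6] flags=52 & 0x3f = 0x34; word=0x00696b18
[23+:7] len=49 & 0x7f = 0x31; word=0x18e96b18
[30+:2] prio=1 & 0x3 = 0x1; word=0x58e96b18
word = 0x58e96b18 → little-endian bytes:
  [0]=0x18  [1]=0x6b  [2]=0xe9  [3]=0x58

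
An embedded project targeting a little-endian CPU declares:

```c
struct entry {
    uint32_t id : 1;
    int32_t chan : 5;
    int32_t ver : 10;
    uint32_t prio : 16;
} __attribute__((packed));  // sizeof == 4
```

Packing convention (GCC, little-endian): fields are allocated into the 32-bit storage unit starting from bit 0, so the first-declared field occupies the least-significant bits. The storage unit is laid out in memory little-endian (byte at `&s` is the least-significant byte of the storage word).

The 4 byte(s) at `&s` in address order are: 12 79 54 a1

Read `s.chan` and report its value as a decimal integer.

[0]=0x12 [1]=0x79 [2]=0x54 [3]=0xa1 (little-endian) → word 0xa1547912
id [0+:1] = (word>>0) & 0x1 = 0
chan [1+:5] = (word>>1) & 0x1f = 9  ←
ver [6+:10] = (word>>6) & 0x3ff = 484
prio [16+:16] = (word>>16) & 0xffff = 41300
chan signed 5b, MSB=0: value = 9

9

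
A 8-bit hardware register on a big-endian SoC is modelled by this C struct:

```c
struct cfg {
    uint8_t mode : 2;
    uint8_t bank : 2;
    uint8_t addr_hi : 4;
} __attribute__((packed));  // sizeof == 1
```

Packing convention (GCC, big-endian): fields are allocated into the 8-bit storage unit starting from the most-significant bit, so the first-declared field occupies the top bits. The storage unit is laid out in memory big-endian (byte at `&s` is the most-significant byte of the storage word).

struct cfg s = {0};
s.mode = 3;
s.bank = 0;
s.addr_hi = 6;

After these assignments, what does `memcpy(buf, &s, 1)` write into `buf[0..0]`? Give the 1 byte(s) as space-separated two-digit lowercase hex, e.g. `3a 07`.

c6

[6+:2] mode=3 & 0x3 = 0x3; word=0xc0
[4+:2] bank=0 & 0x3 = 0x0; word=0xc0
[0+:4] addr_hi=6 & 0xf = 0x6; word=0xc6
word = 0xc6 → big-endian bytes:
  [0]=0xc6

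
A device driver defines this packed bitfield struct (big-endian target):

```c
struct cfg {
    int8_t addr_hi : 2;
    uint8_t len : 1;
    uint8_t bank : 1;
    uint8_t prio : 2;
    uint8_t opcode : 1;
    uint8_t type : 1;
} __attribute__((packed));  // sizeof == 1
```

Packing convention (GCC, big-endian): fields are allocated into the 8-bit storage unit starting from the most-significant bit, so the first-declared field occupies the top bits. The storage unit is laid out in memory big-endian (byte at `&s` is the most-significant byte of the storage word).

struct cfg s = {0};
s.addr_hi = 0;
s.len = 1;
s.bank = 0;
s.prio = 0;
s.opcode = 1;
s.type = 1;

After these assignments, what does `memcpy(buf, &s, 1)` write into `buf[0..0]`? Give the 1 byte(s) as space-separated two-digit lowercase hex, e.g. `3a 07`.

23

addr_hi (2b) val=0 bits=0x0 at bit 6: 0x00
len (1b) val=1 bits=0x1 at bit 5: 0x20
bank (1b) val=0 bits=0x0 at bit 4: 0x20
prio (2b) val=0 bits=0x0 at bit 2: 0x20
opcode (1b) val=1 bits=0x1 at bit 1: 0x22
type (1b) val=1 bits=0x1 at bit 0: 0x23
word = 0x23 → big-endian bytes:
  [0]=0x23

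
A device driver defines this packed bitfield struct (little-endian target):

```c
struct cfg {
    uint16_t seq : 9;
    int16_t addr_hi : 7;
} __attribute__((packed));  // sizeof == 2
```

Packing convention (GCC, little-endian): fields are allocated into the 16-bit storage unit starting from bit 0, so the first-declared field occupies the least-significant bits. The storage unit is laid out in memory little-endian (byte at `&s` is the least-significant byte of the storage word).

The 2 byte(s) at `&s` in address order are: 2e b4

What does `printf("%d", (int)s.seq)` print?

46

[0]=0x2e [1]=0xb4 (little-endian) → word 0xb42e
seq [0+:9] = (word>>0) & 0x1ff = 46  ←
addr_hi [9+:7] = (word>>9) & 0x7f = 90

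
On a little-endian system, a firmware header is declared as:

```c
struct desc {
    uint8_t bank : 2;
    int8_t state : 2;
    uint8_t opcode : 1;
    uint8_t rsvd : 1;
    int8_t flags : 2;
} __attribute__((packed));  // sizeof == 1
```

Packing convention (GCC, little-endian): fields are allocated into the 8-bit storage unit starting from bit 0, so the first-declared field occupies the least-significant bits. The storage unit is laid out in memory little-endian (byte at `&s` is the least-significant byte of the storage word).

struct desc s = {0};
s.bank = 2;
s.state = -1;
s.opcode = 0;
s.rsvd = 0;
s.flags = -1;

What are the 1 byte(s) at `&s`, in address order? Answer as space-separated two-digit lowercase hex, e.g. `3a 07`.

ce

bank (2b) val=2 bits=0x2 at bit 0: 0x02
state (2b) val=-1 bits=0x3 at bit 2: 0x0e
opcode (1b) val=0 bits=0x0 at bit 4: 0x0e
rsvd (1b) val=0 bits=0x0 at bit 5: 0x0e
flags (2b) val=-1 bits=0x3 at bit 6: 0xce
word = 0xce → little-endian bytes:
  [0]=0xce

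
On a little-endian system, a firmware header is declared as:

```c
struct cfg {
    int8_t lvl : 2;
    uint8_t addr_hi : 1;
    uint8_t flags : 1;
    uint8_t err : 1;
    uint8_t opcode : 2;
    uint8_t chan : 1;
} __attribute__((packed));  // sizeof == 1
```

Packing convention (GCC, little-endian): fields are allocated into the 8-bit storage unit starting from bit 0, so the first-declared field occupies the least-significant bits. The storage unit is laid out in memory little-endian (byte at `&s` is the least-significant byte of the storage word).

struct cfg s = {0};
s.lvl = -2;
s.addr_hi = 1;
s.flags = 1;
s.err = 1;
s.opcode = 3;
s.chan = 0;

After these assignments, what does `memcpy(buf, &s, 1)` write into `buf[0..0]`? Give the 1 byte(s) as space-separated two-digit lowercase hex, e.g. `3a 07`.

[0+:2] lvl=-2 & 0x3 = 0x2; word=0x02
[2+:1] addr_hi=1 & 0x1 = 0x1; word=0x06
[3+:1] flags=1 & 0x1 = 0x1; word=0x0e
[4+:1] err=1 & 0x1 = 0x1; word=0x1e
[5+:2] opcode=3 & 0x3 = 0x3; word=0x7e
[7+:1] chan=0 & 0x1 = 0x0; word=0x7e
word = 0x7e → little-endian bytes:
  [0]=0x7e

7e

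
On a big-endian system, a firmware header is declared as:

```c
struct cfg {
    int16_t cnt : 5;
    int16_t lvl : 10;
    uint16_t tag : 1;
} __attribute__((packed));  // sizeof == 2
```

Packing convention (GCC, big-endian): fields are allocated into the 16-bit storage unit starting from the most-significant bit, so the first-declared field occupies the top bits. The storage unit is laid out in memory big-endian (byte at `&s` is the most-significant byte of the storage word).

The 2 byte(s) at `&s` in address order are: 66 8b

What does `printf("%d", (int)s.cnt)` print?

12

[0]=0x66 [1]=0x8b (big-endian) → word 0x668b
cnt:5 @ bit 11 → (0x668b>>11)&0x1f = 0xc  ←
lvl:10 @ bit 1 → (0x668b>>1)&0x3ff = 0x345
tag:1 @ bit 0 → (0x668b>>0)&0x1 = 0x1
cnt signed 5b, MSB=0: value = 12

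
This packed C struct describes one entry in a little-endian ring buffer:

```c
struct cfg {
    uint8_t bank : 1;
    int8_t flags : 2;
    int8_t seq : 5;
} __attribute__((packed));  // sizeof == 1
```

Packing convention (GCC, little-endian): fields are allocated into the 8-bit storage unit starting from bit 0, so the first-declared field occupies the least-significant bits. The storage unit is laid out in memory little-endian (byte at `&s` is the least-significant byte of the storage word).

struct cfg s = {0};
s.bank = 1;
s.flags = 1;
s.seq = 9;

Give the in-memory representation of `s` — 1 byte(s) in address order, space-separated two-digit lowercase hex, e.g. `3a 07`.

bank:1 = 1 → 0x1 << 0 → word 0x01
flags:2 = 1 → 0x1 << 1 → word 0x03
seq:5 = 9 → 0x9 << 3 → word 0x4b
word = 0x4b → little-endian bytes:
  [0]=0x4b

4b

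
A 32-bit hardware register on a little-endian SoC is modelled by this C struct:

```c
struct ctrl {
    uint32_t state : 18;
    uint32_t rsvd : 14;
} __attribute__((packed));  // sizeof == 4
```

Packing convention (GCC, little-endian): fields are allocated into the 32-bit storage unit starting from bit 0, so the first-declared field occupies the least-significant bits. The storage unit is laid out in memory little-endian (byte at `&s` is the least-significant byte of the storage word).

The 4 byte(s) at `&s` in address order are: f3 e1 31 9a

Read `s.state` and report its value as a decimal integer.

123379

[0]=0xf3 [1]=0xe1 [2]=0x31 [3]=0x9a (little-endian) → word 0x9a31e1f3
state:18 @ bit 0 → (0x9a31e1f3>>0)&0x3ffff = 0x1e1f3  ←
rsvd:14 @ bit 18 → (0x9a31e1f3>>18)&0x3fff = 0x268c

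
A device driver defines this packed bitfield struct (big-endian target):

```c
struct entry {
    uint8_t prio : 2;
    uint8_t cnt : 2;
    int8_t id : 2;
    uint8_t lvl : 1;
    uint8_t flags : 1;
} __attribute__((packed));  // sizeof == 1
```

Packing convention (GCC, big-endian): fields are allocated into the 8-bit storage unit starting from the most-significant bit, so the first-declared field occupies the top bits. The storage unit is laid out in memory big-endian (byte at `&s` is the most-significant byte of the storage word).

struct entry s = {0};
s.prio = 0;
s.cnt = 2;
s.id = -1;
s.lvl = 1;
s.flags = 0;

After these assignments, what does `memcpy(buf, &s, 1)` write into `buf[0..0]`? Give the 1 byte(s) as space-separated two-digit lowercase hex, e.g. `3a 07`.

prio (2b) val=0 bits=0x0 at bit 6: 0x00
cnt (2b) val=2 bits=0x2 at bit 4: 0x20
id (2b) val=-1 bits=0x3 at bit 2: 0x2c
lvl (1b) val=1 bits=0x1 at bit 1: 0x2e
flags (1b) val=0 bits=0x0 at bit 0: 0x2e
word = 0x2e → big-endian bytes:
  [0]=0x2e

2e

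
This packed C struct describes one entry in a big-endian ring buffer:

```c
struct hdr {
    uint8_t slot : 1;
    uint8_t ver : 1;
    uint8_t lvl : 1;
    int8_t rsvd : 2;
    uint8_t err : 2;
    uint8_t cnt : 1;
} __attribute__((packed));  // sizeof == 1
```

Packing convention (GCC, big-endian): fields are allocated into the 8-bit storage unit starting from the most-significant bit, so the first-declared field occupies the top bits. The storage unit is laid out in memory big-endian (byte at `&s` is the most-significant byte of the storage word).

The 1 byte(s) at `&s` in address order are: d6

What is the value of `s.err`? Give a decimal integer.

[0]=0xd6 (big-endian) → word 0xd6
slot [7+:1] = (word>>7) & 0x1 = 1
ver [6+:1] = (word>>6) & 0x1 = 1
lvl [5+:1] = (word>>5) & 0x1 = 0
rsvd [3+:2] = (word>>3) & 0x3 = 2
err [1+:2] = (word>>1) & 0x3 = 3  ←
cnt [0+:1] = (word>>0) & 0x1 = 0

3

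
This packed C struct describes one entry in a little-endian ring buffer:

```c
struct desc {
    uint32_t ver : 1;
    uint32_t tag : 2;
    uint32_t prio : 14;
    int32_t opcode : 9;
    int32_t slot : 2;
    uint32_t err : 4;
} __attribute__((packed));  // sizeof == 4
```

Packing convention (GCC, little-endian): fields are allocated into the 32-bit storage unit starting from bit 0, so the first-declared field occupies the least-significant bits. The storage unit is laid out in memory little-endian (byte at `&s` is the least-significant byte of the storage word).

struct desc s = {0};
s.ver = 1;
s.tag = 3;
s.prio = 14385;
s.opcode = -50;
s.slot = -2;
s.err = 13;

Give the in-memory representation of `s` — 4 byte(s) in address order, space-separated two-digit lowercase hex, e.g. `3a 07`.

[0+:1] ver=1 & 0x1 = 0x1; word=0x00000001
[1+:2] tag=3 & 0x3 = 0x3; word=0x00000007
[3+:14] prio=14385 & 0x3fff = 0x3831; word=0x0001c18f
[17+:9] opcode=-50 & 0x1ff = 0x1ce; word=0x039dc18f
[26+:2] slot=-2 & 0x3 = 0x2; word=0x0b9dc18f
[28+:4] err=13 & 0xf = 0xd; word=0xdb9dc18f
word = 0xdb9dc18f → little-endian bytes:
  [0]=0x8f  [1]=0xc1  [2]=0x9d  [3]=0xdb

8f c1 9d db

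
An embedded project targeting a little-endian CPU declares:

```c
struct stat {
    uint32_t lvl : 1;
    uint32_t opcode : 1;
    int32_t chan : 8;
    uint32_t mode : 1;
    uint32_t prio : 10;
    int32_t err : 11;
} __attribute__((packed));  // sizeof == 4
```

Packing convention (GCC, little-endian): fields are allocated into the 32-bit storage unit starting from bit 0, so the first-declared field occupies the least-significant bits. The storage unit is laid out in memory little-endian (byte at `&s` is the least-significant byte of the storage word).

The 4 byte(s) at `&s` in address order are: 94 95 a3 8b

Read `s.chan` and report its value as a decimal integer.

[0]=0x94 [1]=0x95 [2]=0xa3 [3]=0x8b (little-endian) → word 0x8ba39594
lvl:1 @ bit 0 → (0x8ba39594>>0)&0x1 = 0x0
opcode:1 @ bit 1 → (0x8ba39594>>1)&0x1 = 0x0
chan:8 @ bit 2 → (0x8ba39594>>2)&0xff = 0x65  ←
mode:1 @ bit 10 → (0x8ba39594>>10)&0x1 = 0x1
prio:10 @ bit 11 → (0x8ba39594>>11)&0x3ff = 0x72
err:11 @ bit 21 → (0x8ba39594>>21)&0x7ff = 0x45d
chan signed 8b, MSB=0: value = 101

101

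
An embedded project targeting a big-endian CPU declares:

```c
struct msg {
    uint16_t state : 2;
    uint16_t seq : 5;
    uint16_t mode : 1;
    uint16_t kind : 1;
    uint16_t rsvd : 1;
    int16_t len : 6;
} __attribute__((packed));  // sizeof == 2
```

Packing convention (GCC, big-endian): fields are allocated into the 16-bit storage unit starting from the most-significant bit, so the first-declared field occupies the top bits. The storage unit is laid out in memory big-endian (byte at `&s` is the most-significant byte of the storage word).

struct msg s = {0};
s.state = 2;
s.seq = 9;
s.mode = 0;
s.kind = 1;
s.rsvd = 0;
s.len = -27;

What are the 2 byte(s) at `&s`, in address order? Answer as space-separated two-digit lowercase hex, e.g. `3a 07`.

92 a5

state:2 = 2 → 0x2 << 14 → word 0x8000
seq:5 = 9 → 0x9 << 9 → word 0x9200
mode:1 = 0 → 0x0 << 8 → word 0x9200
kind:1 = 1 → 0x1 << 7 → word 0x9280
rsvd:1 = 0 → 0x0 << 6 → word 0x9280
len:6 = -27 → 0x25 << 0 → word 0x92a5
word = 0x92a5 → big-endian bytes:
  [0]=0x92  [1]=0xa5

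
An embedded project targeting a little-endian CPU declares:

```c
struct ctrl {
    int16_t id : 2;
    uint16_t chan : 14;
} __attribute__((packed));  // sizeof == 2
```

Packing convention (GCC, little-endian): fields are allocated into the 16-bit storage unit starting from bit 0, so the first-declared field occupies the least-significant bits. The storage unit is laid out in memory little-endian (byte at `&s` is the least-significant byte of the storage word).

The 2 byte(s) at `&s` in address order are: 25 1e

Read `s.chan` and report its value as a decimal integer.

1929

[0]=0x25 [1]=0x1e (little-endian) → word 0x1e25
id [0+:2] = (word>>0) & 0x3 = 1
chan [2+:14] = (word>>2) & 0x3fff = 1929  ←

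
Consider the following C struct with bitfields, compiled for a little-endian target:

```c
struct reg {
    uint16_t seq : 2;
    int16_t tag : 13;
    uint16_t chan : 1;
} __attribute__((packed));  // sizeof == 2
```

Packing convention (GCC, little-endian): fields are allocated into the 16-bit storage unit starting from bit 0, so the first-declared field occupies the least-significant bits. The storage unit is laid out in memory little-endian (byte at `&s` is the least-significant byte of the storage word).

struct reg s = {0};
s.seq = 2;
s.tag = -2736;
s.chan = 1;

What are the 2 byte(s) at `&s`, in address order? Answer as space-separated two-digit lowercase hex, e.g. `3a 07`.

42 d5

seq:2 = 2 → 0x2 << 0 → word 0x0002
tag:13 = -2736 → 0x1550 << 2 → word 0x5542
chan:1 = 1 → 0x1 << 15 → word 0xd542
word = 0xd542 → little-endian bytes:
  [0]=0x42  [1]=0xd5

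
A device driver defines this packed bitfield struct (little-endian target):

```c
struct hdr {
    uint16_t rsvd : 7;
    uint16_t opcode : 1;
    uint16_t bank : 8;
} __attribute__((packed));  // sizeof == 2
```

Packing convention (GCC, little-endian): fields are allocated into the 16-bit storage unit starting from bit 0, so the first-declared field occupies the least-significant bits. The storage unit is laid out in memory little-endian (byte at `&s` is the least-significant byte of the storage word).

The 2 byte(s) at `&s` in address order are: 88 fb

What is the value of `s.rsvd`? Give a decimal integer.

[0]=0x88 [1]=0xfb (little-endian) → word 0xfb88
rsvd [0+:7] = (word>>0) & 0x7f = 8  ←
opcode [7+:1] = (word>>7) & 0x1 = 1
bank [8+:8] = (word>>8) & 0xff = 251

8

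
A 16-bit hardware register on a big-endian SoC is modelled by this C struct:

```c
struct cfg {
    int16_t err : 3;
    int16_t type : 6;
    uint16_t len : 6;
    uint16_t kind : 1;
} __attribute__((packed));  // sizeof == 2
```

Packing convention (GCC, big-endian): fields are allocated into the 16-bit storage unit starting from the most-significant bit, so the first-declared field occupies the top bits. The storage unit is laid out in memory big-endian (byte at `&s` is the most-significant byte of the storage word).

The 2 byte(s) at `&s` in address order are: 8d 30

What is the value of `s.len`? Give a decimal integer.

24

[0]=0x8d [1]=0x30 (big-endian) → word 0x8d30
err:3 @ bit 13 → (0x8d30>>13)&0x7 = 0x4
type:6 @ bit 7 → (0x8d30>>7)&0x3f = 0x1a
len:6 @ bit 1 → (0x8d30>>1)&0x3f = 0x18  ←
kind:1 @ bit 0 → (0x8d30>>0)&0x1 = 0x0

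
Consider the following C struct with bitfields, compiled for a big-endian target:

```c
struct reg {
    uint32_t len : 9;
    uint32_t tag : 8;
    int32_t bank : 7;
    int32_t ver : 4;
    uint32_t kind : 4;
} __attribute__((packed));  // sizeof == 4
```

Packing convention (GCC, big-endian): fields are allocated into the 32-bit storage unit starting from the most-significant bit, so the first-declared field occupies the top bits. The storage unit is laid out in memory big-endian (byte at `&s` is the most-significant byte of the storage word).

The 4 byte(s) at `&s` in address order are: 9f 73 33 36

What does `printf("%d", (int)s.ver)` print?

3

[0]=0x9f [1]=0x73 [2]=0x33 [3]=0x36 (big-endian) → word 0x9f733336
len [23+:9] = (word>>23) & 0x1ff = 318
tag [15+:8] = (word>>15) & 0xff = 230
bank [8+:7] = (word>>8) & 0x7f = 51
ver [4+:4] = (word>>4) & 0xf = 3  ←
kind [0+:4] = (word>>0) & 0xf = 6
ver signed 4b, MSB=0: value = 3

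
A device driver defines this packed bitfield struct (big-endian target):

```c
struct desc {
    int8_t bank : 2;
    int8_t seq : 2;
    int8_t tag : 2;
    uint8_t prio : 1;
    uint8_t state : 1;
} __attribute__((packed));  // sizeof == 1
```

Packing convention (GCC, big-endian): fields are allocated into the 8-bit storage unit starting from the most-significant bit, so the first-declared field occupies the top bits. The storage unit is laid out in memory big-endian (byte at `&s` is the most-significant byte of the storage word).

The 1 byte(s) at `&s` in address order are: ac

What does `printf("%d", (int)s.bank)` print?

-2

[0]=0xac (big-endian) → word 0xac
bank:2 @ bit 6 → (0xac>>6)&0x3 = 0x2  ←
seq:2 @ bit 4 → (0xac>>4)&0x3 = 0x2
tag:2 @ bit 2 → (0xac>>2)&0x3 = 0x3
prio:1 @ bit 1 → (0xac>>1)&0x1 = 0x0
state:1 @ bit 0 → (0xac>>0)&0x1 = 0x0
bank signed 2b, MSB=1: 2 - 4 = -2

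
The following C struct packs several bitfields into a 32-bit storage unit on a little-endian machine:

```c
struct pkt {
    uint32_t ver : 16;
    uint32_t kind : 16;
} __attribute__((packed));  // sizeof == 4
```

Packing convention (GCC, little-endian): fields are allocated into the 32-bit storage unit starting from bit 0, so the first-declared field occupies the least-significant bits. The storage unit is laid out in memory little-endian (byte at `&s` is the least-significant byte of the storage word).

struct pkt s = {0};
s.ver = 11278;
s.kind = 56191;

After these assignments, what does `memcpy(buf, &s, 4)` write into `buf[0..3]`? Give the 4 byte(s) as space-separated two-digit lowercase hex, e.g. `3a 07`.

0e 2c 7f db

ver:16 = 11278 → 0x2c0e << 0 → word 0x00002c0e
kind:16 = 56191 → 0xdb7f << 16 → word 0xdb7f2c0e
word = 0xdb7f2c0e → little-endian bytes:
  [0]=0x0e  [1]=0x2c  [2]=0x7f  [3]=0xdb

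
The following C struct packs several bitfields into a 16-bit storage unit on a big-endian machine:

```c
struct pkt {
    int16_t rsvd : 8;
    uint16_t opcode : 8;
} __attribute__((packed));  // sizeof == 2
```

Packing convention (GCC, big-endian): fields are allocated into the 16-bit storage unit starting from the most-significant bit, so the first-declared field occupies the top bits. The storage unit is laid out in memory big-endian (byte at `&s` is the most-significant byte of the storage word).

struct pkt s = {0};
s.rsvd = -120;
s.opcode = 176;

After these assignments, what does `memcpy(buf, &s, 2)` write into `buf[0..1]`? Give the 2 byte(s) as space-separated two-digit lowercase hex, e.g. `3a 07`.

rsvd:8 = -120 → 0x88 << 8 → word 0x8800
opcode:8 = 176 → 0xb0 << 0 → word 0x88b0
word = 0x88b0 → big-endian bytes:
  [0]=0x88  [1]=0xb0

88 b0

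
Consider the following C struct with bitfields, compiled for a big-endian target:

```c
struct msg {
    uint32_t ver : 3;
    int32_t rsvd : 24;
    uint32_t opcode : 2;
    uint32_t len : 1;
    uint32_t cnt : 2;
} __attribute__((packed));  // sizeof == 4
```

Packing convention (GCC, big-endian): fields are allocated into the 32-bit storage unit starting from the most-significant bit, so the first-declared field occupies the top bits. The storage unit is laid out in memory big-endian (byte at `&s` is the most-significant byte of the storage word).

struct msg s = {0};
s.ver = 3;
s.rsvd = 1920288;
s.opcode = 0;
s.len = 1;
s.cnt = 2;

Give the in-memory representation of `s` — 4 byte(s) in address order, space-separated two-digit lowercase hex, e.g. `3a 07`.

63 a9 a4 06

ver:3 = 3 → 0x3 << 29 → word 0x60000000
rsvd:24 = 1920288 → 0x1d4d20 << 5 → word 0x63a9a400
opcode:2 = 0 → 0x0 << 3 → word 0x63a9a400
len:1 = 1 → 0x1 << 2 → word 0x63a9a404
cnt:2 = 2 → 0x2 << 0 → word 0x63a9a406
word = 0x63a9a406 → big-endian bytes:
  [0]=0x63  [1]=0xa9  [2]=0xa4  [3]=0x06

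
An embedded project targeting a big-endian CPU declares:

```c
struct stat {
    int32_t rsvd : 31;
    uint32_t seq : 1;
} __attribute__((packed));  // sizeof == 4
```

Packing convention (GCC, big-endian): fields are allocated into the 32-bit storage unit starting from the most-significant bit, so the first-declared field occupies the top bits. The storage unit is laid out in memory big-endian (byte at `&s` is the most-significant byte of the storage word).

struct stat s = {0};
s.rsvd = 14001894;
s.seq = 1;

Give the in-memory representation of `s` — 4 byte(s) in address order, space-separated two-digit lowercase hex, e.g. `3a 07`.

01 ab 4d cd

rsvd (31b) val=14001894 bits=0xd5a6e6 at bit 1: 0x01ab4dcc
seq (1b) val=1 bits=0x1 at bit 0: 0x01ab4dcd
word = 0x01ab4dcd → big-endian bytes:
  [0]=0x01  [1]=0xab  [2]=0x4d  [3]=0xcd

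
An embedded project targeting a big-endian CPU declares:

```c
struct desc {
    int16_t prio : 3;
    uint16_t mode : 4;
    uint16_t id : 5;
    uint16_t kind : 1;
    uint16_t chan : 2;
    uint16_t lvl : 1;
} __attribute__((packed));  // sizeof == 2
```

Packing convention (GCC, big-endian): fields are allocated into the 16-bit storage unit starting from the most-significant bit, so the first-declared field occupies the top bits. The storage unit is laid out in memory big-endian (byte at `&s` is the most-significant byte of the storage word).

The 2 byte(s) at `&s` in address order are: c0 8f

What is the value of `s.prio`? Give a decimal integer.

[0]=0xc0 [1]=0x8f (big-endian) → word 0xc08f
prio [13+:3] = (word>>13) & 0x7 = 6  ←
mode [9+:4] = (word>>9) & 0xf = 0
id [4+:5] = (word>>4) & 0x1f = 8
kind [3+:1] = (word>>3) & 0x1 = 1
chan [1+:2] = (word>>1) & 0x3 = 3
lvl [0+:1] = (word>>0) & 0x1 = 1
prio signed 3b, MSB=1: 6 - 8 = -2

-2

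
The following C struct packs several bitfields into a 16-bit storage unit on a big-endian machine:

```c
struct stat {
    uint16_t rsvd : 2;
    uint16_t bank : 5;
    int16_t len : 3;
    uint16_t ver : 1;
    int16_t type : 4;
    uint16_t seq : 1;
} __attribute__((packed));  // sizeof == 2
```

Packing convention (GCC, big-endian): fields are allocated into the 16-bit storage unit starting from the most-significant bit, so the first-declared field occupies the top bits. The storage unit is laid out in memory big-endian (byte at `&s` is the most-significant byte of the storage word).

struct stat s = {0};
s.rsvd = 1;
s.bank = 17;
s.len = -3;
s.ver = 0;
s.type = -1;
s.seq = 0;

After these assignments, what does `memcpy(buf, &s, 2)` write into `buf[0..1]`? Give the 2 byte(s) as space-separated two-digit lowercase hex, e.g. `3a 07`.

rsvd:2 = 1 → 0x1 << 14 → word 0x4000
bank:5 = 17 → 0x11 << 9 → word 0x6200
len:3 = -3 → 0x5 << 6 → word 0x6340
ver:1 = 0 → 0x0 << 5 → word 0x6340
type:4 = -1 → 0xf << 1 → word 0x635e
seq:1 = 0 → 0x0 << 0 → word 0x635e
word = 0x635e → big-endian bytes:
  [0]=0x63  [1]=0x5e

63 5e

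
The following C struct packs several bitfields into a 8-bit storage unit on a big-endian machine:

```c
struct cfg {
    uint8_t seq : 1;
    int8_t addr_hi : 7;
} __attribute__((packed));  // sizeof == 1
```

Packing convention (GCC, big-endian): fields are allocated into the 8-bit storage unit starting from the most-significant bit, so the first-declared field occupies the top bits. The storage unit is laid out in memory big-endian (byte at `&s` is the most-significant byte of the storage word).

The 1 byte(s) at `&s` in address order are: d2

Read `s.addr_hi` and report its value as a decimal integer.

[0]=0xd2 (big-endian) → word 0xd2
seq:1 @ bit 7 → (0xd2>>7)&0x1 = 0x1
addr_hi:7 @ bit 0 → (0xd2>>0)&0x7f = 0x52  ←
addr_hi signed 7b, MSB=1: 82 - 128 = -46

-46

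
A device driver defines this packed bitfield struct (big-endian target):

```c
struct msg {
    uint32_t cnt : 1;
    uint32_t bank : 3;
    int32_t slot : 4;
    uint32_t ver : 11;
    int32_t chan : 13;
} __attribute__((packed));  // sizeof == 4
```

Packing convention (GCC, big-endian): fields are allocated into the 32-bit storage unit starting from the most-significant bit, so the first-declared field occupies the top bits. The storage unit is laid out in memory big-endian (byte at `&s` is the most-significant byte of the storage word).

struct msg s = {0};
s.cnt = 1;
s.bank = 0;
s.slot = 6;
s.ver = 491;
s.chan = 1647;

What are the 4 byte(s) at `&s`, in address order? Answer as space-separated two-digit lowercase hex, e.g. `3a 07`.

86 3d 66 6f

[31+:1] cnt=1 & 0x1 = 0x1; word=0x80000000
[28+:3] bank=0 & 0x7 = 0x0; word=0x80000000
[24+:4] slot=6 & 0xf = 0x6; word=0x86000000
[13+:11] ver=491 & 0x7ff = 0x1eb; word=0x863d6000
[0+:13] chan=1647 & 0x1fff = 0x66f; word=0x863d666f
word = 0x863d666f → big-endian bytes:
  [0]=0x86  [1]=0x3d  [2]=0x66  [3]=0x6f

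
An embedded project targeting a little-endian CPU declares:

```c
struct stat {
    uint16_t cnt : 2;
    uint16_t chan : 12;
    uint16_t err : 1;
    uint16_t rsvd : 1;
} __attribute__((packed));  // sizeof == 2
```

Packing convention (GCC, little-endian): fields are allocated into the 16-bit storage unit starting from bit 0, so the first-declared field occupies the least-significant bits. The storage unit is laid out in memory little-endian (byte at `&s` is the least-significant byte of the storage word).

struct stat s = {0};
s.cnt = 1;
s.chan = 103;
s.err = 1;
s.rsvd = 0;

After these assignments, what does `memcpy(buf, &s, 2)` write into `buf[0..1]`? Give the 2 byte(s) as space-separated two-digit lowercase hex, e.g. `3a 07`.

cnt:2 = 1 → 0x1 << 0 → word 0x0001
chan:12 = 103 → 0x67 << 2 → word 0x019d
err:1 = 1 → 0x1 << 14 → word 0x419d
rsvd:1 = 0 → 0x0 << 15 → word 0x419d
word = 0x419d → little-endian bytes:
  [0]=0x9d  [1]=0x41

9d 41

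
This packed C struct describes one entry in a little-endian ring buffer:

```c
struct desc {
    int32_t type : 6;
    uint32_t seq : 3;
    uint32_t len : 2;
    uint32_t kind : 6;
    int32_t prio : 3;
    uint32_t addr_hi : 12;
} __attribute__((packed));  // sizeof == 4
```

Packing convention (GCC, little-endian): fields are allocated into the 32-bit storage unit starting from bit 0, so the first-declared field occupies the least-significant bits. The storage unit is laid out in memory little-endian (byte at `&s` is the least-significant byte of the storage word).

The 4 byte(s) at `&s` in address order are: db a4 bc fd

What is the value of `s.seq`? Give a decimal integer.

3

[0]=0xdb [1]=0xa4 [2]=0xbc [3]=0xfd (little-endian) → word 0xfdbca4db
type [0+:6] = (word>>0) & 0x3f = 27
seq [6+:3] = (word>>6) & 0x7 = 3  ←
len [9+:2] = (word>>9) & 0x3 = 2
kind [11+:6] = (word>>11) & 0x3f = 20
prio [17+:3] = (word>>17) & 0x7 = 6
addr_hi [20+:12] = (word>>20) & 0xfff = 4059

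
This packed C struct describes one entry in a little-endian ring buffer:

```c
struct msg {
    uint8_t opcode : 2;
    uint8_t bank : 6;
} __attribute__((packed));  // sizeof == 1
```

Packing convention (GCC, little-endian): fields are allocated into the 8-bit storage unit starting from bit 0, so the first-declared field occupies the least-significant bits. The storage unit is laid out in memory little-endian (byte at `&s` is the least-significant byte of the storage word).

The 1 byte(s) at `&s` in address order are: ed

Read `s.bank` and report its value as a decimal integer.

[0]=0xed (little-endian) → word 0xed
opcode [0+:2] = (word>>0) & 0x3 = 1
bank [2+:6] = (word>>2) & 0x3f = 59  ←

59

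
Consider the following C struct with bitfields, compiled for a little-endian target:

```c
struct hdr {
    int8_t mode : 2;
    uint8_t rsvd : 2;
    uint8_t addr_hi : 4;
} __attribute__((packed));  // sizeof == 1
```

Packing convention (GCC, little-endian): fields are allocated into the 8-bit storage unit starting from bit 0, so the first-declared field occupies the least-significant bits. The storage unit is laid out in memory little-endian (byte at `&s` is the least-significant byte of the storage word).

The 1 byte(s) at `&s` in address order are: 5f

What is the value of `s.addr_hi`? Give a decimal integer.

[0]=0x5f (little-endian) → word 0x5f
mode [0+:2] = (word>>0) & 0x3 = 3
rsvd [2+:2] = (word>>2) & 0x3 = 3
addr_hi [4+:4] = (word>>4) & 0xf = 5  ←

5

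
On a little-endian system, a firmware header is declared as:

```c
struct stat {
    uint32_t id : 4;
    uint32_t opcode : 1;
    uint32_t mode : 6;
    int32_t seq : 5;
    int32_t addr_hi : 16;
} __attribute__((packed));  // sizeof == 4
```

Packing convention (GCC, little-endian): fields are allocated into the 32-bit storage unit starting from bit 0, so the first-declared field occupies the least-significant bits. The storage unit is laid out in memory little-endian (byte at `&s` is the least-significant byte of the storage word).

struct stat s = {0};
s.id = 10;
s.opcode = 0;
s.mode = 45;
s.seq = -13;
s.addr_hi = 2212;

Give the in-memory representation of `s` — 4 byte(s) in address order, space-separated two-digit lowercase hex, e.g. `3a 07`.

[0+:4] id=10 & 0xf = 0xa; word=0x0000000a
[4+:1] opcode=0 & 0x1 = 0x0; word=0x0000000a
[5+:6] mode=45 & 0x3f = 0x2d; word=0x000005aa
[11+:5] seq=-13 & 0x1f = 0x13; word=0x00009daa
[16+:16] addr_hi=2212 & 0xffff = 0x8a4; word=0x08a49daa
word = 0x08a49daa → little-endian bytes:
  [0]=0xaa  [1]=0x9d  [2]=0xa4  [3]=0x08

aa 9d a4 08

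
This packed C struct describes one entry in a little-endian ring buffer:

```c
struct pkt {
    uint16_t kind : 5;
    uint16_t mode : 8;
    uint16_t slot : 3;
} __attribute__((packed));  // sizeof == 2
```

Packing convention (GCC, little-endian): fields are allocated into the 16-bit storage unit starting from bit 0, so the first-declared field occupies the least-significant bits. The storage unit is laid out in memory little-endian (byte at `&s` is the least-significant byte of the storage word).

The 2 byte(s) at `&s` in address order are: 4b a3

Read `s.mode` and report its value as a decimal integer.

26

[0]=0x4b [1]=0xa3 (little-endian) → word 0xa34b
kind:5 @ bit 0 → (0xa34b>>0)&0x1f = 0xb
mode:8 @ bit 5 → (0xa34b>>5)&0xff = 0x1a  ←
slot:3 @ bit 13 → (0xa34b>>13)&0x7 = 0x5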